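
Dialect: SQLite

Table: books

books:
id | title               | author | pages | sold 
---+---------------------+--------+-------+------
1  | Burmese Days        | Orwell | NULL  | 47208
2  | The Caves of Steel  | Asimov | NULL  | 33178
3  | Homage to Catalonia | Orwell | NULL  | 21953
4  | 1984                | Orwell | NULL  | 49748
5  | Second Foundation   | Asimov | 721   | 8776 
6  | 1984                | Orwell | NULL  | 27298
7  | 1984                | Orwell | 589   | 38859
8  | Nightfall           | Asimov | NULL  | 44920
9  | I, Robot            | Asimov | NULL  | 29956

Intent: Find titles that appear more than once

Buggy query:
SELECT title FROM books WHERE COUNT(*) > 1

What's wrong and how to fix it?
Bug: WHERE can't reference COUNT(*); aggregates are computed after WHERE

Fix: GROUP BY title, then filter groups with HAVING COUNT(*) > 1

Corrected query:
SELECT title FROM books GROUP BY title HAVING COUNT(*) > 1

Result:
title
-----
1984 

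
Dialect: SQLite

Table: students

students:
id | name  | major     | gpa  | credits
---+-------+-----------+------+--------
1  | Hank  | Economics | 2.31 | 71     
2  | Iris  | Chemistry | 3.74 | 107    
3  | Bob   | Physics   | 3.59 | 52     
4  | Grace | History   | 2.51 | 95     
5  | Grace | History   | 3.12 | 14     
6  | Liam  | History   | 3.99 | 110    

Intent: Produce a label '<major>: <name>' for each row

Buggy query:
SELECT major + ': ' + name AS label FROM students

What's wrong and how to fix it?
Bug: SQLite uses || for string concatenation; + coerces text to numbers (yielding 0)

Fix: Use the || operator for string concatenation

Corrected query:
SELECT major || ': ' || name AS label FROM students

Result:
label          
---------------
Economics: Hank
Chemistry: Iris
Physics: Bob   
History: Grace 
History: Grace 
History: Liam  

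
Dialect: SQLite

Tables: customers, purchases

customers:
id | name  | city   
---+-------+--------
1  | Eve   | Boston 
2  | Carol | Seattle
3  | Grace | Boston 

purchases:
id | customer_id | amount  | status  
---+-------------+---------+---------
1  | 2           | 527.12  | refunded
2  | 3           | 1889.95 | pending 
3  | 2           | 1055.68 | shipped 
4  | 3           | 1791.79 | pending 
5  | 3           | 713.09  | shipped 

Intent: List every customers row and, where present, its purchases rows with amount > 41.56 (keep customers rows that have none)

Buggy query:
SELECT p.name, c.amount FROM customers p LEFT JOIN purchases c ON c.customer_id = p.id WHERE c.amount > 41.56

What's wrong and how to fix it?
Bug: A WHERE condition on the right-hand table after LEFT JOIN drops unmatched parents

Fix: Move the right-table condition into the ON clause so unmatched parents are kept

Corrected query:
SELECT p.name, c.amount FROM customers p LEFT JOIN purchases c ON c.customer_id = p.id AND c.amount > 41.56

Result:
name  | amount 
------+--------
Eve   | NULL   
Carol | 527.12 
Carol | 1055.68
Grace | 713.09 
Grace | 1791.79
Grace | 1889.95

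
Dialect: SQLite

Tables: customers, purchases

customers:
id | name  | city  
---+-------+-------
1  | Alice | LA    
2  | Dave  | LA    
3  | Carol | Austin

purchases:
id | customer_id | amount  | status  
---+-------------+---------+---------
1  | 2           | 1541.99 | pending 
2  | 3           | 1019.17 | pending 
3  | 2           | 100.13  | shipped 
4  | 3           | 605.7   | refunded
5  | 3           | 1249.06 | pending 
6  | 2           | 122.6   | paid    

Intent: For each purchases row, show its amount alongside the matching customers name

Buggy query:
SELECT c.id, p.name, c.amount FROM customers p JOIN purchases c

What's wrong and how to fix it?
Bug: JOIN with no ON clause produces a cartesian product; every purchases row pairs with every customers row

Fix: Add ON c.customer_id = p.id to the JOIN

Corrected query:
SELECT c.id, p.name, c.amount FROM customers p JOIN purchases c ON c.customer_id = p.id

Result:
id | name  | amount 
---+-------+--------
1  | Dave  | 1541.99
2  | Carol | 1019.17
3  | Dave  | 100.13 
4  | Carol | 605.7  
5  | Carol | 1249.06
6  | Dave  | 122.6  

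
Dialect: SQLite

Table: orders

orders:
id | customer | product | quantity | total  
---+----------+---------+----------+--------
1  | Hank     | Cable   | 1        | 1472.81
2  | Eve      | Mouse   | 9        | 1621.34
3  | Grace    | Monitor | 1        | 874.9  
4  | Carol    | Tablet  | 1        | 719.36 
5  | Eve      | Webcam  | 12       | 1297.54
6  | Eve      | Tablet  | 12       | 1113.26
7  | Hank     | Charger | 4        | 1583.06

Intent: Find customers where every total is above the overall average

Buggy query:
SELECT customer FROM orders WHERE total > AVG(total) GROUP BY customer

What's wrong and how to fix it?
Bug: AVG() is an aggregate; it can't sit directly in WHERE

Fix: Use a subquery for AVG and a HAVING MIN(...) filter so the condition holds for every row in the group

Corrected query:
SELECT customer FROM orders GROUP BY customer HAVING MIN(total) > (SELECT AVG(total) FROM orders)

Result:
customer
--------
Hank    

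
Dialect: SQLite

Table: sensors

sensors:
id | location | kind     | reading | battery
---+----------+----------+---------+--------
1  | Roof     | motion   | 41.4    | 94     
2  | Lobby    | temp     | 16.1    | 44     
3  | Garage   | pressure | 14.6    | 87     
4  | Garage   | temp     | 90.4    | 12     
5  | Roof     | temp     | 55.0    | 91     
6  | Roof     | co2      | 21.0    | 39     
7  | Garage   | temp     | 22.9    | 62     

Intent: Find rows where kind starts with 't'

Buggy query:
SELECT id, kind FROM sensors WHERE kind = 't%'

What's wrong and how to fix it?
Bug: Wildcards only work with LIKE; '=' treats '%' as a literal character

Fix: Use LIKE for wildcard pattern matching

Corrected query:
SELECT id, kind FROM sensors WHERE kind LIKE 't%'

Result:
id | kind
---+-----
2  | temp
4  | temp
5  | temp
7  | temp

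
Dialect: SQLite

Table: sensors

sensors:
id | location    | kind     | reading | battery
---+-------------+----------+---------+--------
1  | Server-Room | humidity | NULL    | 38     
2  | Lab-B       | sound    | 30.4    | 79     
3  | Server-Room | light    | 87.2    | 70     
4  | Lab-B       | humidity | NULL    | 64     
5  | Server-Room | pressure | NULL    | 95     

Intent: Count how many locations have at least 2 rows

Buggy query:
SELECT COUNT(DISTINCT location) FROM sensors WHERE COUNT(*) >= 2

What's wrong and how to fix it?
Bug: WHERE filters individual rows, not groups, so a group-level COUNT is invalid there

Fix: Use a subquery that GROUPs and filters with HAVING, then count its rows

Corrected query:
SELECT COUNT(*) FROM (SELECT location FROM sensors GROUP BY location HAVING COUNT(*) >= 2)

Result:
COUNT(*)
--------
2       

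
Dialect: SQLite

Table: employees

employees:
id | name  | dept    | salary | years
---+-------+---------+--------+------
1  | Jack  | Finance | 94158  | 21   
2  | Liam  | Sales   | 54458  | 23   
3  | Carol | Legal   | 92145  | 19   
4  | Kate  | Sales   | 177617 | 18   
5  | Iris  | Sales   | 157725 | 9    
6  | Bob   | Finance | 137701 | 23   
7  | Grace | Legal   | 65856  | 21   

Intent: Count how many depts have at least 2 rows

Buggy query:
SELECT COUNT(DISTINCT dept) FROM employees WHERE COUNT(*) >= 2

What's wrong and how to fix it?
Bug: WHERE filters individual rows, not groups, so a group-level COUNT is invalid there

Fix: Use a subquery that GROUPs and filters with HAVING, then count its rows

Corrected query:
SELECT COUNT(*) FROM (SELECT dept FROM employees GROUP BY dept HAVING COUNT(*) >= 2)

Result:
COUNT(*)
--------
3       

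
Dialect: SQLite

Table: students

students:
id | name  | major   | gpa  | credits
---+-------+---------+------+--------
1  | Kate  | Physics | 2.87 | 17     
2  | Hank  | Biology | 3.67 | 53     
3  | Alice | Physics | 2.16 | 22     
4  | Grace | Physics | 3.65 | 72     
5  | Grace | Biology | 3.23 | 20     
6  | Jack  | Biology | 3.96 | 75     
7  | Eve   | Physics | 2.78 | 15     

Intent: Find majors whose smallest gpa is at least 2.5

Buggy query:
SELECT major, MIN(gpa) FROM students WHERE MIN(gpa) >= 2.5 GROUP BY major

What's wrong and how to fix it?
Bug: Aggregates like MIN are computed per group after WHERE runs

Fix: Use HAVING for the per-group MIN condition

Corrected query:
SELECT major, MIN(gpa) FROM students GROUP BY major HAVING MIN(gpa) >= 2.5

Result:
major   | MIN(gpa)
--------+---------
Biology | 3.23    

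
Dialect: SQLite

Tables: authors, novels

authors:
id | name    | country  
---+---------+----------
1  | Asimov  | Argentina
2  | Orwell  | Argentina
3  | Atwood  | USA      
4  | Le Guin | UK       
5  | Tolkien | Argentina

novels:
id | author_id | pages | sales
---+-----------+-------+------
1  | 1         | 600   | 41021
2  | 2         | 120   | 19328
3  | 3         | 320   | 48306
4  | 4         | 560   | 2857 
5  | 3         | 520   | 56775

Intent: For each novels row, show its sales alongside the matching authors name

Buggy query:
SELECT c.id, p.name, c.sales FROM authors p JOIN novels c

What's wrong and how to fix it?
Bug: Missing join condition: each novels row is matched to all authors rows instead of just its own

Fix: Add ON c.author_id = p.id to the JOIN

Corrected query:
SELECT c.id, p.name, c.sales FROM authors p JOIN novels c ON c.author_id = p.id

Result:
id | name    | sales
---+---------+------
1  | Asimov  | 41021
2  | Orwell  | 19328
3  | Atwood  | 48306
4  | Le Guin | 2857 
5  | Atwood  | 56775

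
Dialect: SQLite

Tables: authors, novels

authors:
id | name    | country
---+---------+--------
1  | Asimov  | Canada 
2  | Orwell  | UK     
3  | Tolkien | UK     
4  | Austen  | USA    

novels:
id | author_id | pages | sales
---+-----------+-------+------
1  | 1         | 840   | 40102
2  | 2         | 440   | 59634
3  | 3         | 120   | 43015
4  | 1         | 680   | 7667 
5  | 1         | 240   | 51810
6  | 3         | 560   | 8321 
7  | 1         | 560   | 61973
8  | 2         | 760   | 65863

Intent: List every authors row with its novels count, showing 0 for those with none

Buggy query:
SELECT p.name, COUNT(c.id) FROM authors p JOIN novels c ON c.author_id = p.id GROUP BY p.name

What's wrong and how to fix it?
Bug: INNER JOIN drops authors rows that have no matching novels rows

Fix: Switch to LEFT JOIN to retain unmatched parent rows

Corrected query:
SELECT p.name, COUNT(c.id) FROM authors p LEFT JOIN novels c ON c.author_id = p.id GROUP BY p.name

Result:
name    | COUNT(c.id)
--------+------------
Asimov  | 4          
Austen  | 0          
Orwell  | 2          
Tolkien | 2          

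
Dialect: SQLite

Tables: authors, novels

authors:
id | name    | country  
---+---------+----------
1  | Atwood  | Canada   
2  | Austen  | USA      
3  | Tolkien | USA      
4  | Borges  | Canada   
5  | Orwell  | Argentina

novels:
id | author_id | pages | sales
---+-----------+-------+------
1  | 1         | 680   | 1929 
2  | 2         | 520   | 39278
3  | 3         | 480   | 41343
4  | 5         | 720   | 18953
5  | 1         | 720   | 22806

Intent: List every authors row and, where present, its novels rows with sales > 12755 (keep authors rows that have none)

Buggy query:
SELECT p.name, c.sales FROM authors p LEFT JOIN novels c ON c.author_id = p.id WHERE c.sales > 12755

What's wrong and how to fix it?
Bug: Filtering c.sales in WHERE discards the NULL rows produced by LEFT JOIN, turning it into an inner join

Fix: Put 'c.sales > 12755' in the JOIN's ON clause instead of WHERE

Corrected query:
SELECT p.name, c.sales FROM authors p LEFT JOIN novels c ON c.author_id = p.id AND c.sales > 12755

Result:
name    | sales
--------+------
Atwood  | 22806
Austen  | 39278
Tolkien | 41343
Borges  | NULL 
Orwell  | 18953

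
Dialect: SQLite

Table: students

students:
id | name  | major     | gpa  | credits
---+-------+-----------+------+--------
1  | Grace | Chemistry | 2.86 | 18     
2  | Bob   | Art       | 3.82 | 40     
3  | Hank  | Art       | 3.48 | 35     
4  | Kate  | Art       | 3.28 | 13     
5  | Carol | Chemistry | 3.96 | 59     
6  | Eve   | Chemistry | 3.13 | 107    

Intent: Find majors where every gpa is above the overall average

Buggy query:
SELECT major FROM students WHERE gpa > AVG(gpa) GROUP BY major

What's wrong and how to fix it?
Bug: WHERE evaluates per row before aggregation, so AVG() is unavailable

Fix: Compute the overall average in a scalar subquery and compare each group's MIN against it in HAVING

Corrected query:
SELECT major FROM students GROUP BY major HAVING MIN(gpa) > (SELECT AVG(gpa) FROM students)

Result:
(no rows)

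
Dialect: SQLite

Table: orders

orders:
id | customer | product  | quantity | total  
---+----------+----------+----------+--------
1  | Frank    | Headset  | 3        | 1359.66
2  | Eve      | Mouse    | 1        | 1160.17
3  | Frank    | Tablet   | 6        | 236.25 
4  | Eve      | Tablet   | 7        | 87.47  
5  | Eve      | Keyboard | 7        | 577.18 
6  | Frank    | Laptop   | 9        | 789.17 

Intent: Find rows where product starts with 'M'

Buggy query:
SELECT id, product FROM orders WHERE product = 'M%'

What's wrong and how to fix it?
Bug: Wildcards only work with LIKE; '=' treats '%' as a literal character

Fix: Replace '=' with LIKE so 'M%' is treated as a pattern

Corrected query:
SELECT id, product FROM orders WHERE product LIKE 'M%'

Result:
id | product
---+--------
2  | Mouse  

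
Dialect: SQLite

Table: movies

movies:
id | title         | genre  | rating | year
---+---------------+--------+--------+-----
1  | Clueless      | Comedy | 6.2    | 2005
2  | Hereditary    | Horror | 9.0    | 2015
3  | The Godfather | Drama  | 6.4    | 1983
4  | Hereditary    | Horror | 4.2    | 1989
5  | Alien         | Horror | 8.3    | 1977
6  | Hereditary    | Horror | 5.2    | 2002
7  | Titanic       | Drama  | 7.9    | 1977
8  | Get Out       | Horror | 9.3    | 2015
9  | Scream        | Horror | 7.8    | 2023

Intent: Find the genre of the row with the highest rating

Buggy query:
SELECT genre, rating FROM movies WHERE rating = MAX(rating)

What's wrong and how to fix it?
Bug: MAX(rating) is an aggregate and cannot be used directly in WHERE

Fix: Use a subquery: WHERE rating = (SELECT MAX(rating) FROM movies)

Corrected query:
SELECT genre, rating FROM movies WHERE rating = (SELECT MAX(rating) FROM movies)

Result:
genre  | rating
-------+-------
Horror | 9.3   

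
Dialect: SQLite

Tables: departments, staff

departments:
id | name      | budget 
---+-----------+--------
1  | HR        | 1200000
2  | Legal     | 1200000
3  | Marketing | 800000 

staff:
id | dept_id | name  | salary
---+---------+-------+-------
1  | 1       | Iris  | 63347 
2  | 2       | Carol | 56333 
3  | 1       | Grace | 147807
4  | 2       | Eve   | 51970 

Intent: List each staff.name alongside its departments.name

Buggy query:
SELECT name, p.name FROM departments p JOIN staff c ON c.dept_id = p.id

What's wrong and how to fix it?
Bug: Both tables have a 'name' column; the unqualified reference is ambiguous

Fix: Qualify the column with its table alias (c.name)

Corrected query:
SELECT c.name, p.name FROM departments p JOIN staff c ON c.dept_id = p.id

Result:
name  | name 
------+------
Iris  | HR   
Carol | Legal
Grace | HR   
Eve   | Legal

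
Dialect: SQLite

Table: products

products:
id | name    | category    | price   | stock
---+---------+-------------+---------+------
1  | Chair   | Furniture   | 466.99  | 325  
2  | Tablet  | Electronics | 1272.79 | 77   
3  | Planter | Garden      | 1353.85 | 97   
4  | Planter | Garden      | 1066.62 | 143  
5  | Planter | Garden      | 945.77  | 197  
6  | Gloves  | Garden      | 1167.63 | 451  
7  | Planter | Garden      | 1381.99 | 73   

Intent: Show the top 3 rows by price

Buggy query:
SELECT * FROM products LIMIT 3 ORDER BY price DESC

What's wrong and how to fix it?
Bug: ORDER BY cannot follow LIMIT; LIMIT is the final clause

Fix: Sort with ORDER BY, then apply LIMIT

Corrected query:
SELECT * FROM products ORDER BY price DESC LIMIT 3

Result:
id | name    | category    | price   | stock
---+---------+-------------+---------+------
7  | Planter | Garden      | 1381.99 | 73   
3  | Planter | Garden      | 1353.85 | 97   
2  | Tablet  | Electronics | 1272.79 | 77   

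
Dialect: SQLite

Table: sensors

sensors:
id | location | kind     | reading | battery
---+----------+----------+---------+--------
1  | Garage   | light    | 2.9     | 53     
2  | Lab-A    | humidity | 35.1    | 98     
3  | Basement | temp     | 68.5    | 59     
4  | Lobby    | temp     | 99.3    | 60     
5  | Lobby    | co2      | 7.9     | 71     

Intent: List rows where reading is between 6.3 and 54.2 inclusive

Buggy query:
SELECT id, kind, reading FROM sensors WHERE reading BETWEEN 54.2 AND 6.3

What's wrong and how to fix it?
Bug: The bounds are reversed; BETWEEN a AND b requires a <= b to match anything

Fix: Write BETWEEN 6.3 AND 54.2

Corrected query:
SELECT id, kind, reading FROM sensors WHERE reading BETWEEN 6.3 AND 54.2

Result:
id | kind     | reading
---+----------+--------
2  | humidity | 35.1   
5  | co2      | 7.9    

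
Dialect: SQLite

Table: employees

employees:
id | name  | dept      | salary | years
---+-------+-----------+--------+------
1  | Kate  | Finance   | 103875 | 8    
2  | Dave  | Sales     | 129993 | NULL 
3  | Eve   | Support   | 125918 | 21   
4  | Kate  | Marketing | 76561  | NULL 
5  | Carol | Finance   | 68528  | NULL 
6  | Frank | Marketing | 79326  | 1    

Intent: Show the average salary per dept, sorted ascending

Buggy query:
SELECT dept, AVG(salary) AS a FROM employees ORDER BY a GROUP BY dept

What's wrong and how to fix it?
Bug: ORDER BY appears before GROUP BY; SQL clause order requires GROUP BY first

Fix: Move ORDER BY to the end, after GROUP BY

Corrected query:
SELECT dept, AVG(salary) AS a FROM employees GROUP BY dept ORDER BY a

Result:
dept      | a      
----------+--------
Marketing | 77943.5
Finance   | 86201.5
Support   | 125918 
Sales     | 129993 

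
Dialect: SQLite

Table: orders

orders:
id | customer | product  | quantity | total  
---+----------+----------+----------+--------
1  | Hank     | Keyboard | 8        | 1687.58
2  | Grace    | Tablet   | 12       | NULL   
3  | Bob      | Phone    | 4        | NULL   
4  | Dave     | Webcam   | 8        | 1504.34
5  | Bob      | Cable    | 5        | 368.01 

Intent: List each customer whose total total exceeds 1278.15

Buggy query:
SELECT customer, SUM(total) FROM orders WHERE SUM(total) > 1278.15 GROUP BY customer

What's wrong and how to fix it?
Bug: WHERE runs before GROUP BY, so aggregates aren't available there

Fix: Move the aggregate condition to a HAVING clause

Corrected query:
SELECT customer, SUM(total) FROM orders GROUP BY customer HAVING SUM(total) > 1278.15

Result:
customer | SUM(total)
---------+-----------
Dave     | 1504.34   
Hank     | 1687.58   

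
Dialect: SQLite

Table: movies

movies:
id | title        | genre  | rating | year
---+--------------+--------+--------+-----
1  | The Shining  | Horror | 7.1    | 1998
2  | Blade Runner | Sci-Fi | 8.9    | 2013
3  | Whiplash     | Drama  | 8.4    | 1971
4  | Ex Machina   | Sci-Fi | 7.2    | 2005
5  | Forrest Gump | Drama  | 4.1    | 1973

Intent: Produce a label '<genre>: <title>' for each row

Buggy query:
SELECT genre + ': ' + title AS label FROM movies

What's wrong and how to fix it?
Bug: SQLite uses || for string concatenation; + coerces text to numbers (yielding 0)

Fix: Use the || operator for string concatenation

Corrected query:
SELECT genre || ': ' || title AS label FROM movies

Result:
label               
--------------------
Horror: The Shining 
Sci-Fi: Blade Runner
Drama: Whiplash     
Sci-Fi: Ex Machina  
Drama: Forrest Gump 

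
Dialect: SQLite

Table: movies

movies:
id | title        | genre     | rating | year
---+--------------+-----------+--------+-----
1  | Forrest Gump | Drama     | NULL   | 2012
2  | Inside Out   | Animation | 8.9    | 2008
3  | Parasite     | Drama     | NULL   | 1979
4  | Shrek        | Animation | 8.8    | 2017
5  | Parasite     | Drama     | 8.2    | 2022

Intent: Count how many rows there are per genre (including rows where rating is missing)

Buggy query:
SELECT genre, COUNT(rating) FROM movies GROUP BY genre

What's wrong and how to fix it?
Bug: COUNT(column) counts non-NULL values only; rows with NULL rating aren't counted

Fix: Use COUNT(*) to count all rows regardless of NULL

Corrected query:
SELECT genre, COUNT(*) FROM movies GROUP BY genre

Result:
genre     | COUNT(*)
----------+---------
Animation | 2       
Drama     | 3       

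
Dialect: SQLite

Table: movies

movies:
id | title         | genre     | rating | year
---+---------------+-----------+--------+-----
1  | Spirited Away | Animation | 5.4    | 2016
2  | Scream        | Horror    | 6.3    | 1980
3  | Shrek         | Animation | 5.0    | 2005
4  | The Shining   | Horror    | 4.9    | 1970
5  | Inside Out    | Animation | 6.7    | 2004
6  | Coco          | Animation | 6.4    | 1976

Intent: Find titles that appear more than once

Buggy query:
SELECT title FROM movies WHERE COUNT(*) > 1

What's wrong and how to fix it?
Bug: WHERE can't reference COUNT(*); aggregates are computed after WHERE

Fix: Group first, then use HAVING for the count condition

Corrected query:
SELECT title FROM movies GROUP BY title HAVING COUNT(*) > 1

Result:
(no rows)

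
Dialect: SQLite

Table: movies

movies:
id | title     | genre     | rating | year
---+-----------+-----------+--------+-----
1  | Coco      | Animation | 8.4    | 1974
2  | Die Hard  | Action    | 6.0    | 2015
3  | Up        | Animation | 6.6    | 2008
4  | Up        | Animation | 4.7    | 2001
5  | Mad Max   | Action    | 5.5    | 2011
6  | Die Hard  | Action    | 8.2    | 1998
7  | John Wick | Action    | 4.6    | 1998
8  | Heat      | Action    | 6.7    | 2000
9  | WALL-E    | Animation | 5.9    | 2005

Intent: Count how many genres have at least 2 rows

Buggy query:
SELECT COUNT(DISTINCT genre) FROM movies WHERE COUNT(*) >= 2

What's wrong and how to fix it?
Bug: WHERE filters individual rows, not groups, so a group-level COUNT is invalid there

Fix: Use a subquery that GROUPs and filters with HAVING, then count its rows

Corrected query:
SELECT COUNT(*) FROM (SELECT genre FROM movies GROUP BY genre HAVING COUNT(*) >= 2)

Result:
COUNT(*)
--------
2       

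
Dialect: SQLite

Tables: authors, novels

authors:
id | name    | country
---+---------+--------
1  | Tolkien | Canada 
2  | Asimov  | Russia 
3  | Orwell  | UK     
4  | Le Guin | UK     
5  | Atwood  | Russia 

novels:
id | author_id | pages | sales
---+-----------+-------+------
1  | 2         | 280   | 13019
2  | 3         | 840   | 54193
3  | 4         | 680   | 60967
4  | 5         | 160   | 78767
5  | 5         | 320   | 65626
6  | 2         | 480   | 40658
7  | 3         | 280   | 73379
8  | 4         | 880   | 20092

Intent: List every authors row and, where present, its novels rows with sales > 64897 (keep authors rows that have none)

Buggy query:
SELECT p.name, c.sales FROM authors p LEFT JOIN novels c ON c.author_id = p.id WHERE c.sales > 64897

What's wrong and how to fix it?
Bug: A WHERE condition on the right-hand table after LEFT JOIN drops unmatched parents

Fix: Put 'c.sales > 64897' in the JOIN's ON clause instead of WHERE

Corrected query:
SELECT p.name, c.sales FROM authors p LEFT JOIN novels c ON c.author_id = p.id AND c.sales > 64897

Result:
name    | sales
--------+------
Tolkien | NULL 
Asimov  | NULL 
Orwell  | 73379
Le Guin | NULL 
Atwood  | 65626
Atwood  | 78767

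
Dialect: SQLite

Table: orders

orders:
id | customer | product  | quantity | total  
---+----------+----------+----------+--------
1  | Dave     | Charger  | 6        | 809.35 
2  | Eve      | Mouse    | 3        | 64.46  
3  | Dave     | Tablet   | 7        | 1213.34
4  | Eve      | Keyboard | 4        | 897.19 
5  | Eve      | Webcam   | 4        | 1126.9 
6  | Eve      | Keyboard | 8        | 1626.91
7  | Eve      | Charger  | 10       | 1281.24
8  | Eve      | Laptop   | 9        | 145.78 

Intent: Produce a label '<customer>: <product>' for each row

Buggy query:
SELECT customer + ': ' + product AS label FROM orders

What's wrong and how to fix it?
Bug: '+' is numeric addition; on text columns SQLite converts them to 0 instead of concatenating

Fix: Use the || operator for string concatenation

Corrected query:
SELECT customer || ': ' || product AS label FROM orders

Result:
label        
-------------
Dave: Charger
Eve: Mouse   
Dave: Tablet 
Eve: Keyboard
Eve: Webcam  
Eve: Keyboard
Eve: Charger 
Eve: Laptop  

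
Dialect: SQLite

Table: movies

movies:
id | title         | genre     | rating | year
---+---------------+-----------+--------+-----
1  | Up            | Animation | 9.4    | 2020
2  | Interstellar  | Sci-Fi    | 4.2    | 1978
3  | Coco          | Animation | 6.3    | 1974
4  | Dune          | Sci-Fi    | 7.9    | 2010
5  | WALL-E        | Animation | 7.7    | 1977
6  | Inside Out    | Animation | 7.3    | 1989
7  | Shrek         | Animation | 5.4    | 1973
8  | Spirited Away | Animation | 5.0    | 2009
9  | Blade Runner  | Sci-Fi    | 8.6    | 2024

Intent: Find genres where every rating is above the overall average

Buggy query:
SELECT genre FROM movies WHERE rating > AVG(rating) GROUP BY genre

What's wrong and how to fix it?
Bug: WHERE evaluates per row before aggregation, so AVG() is unavailable

Fix: Compute the overall average in a scalar subquery and compare each group's MIN against it in HAVING

Corrected query:
SELECT genre FROM movies GROUP BY genre HAVING MIN(rating) > (SELECT AVG(rating) FROM movies)

Result:
(no rows)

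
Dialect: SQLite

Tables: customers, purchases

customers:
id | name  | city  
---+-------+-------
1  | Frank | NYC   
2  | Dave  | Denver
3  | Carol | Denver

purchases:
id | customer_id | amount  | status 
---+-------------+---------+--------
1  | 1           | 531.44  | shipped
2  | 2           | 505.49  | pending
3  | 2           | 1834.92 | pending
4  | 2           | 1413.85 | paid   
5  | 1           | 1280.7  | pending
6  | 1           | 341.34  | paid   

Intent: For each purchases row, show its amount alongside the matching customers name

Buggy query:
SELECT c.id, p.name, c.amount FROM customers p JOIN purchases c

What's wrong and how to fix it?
Bug: JOIN with no ON clause produces a cartesian product; every purchases row pairs with every customers row

Fix: Add ON c.customer_id = p.id to the JOIN

Corrected query:
SELECT c.id, p.name, c.amount FROM customers p JOIN purchases c ON c.customer_id = p.id

Result:
id | name  | amount 
---+-------+--------
1  | Frank | 531.44 
2  | Dave  | 505.49 
3  | Dave  | 1834.92
4  | Dave  | 1413.85
5  | Frank | 1280.7 
6  | Frank | 341.34 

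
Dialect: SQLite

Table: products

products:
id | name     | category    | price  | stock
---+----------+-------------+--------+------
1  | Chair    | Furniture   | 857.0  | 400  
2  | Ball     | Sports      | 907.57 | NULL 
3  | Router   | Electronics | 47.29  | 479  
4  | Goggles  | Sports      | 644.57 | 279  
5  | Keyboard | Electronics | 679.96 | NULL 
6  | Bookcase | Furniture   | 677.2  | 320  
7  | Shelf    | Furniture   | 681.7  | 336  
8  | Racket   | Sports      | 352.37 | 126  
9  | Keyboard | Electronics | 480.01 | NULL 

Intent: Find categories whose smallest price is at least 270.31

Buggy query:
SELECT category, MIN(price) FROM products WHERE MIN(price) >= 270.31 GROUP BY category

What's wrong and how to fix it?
Bug: Aggregates like MIN are computed per group after WHERE runs

Fix: Use HAVING for the per-group MIN condition

Corrected query:
SELECT category, MIN(price) FROM products GROUP BY category HAVING MIN(price) >= 270.31

Result:
category  | MIN(price)
----------+-----------
Furniture | 677.2     
Sports    | 352.37    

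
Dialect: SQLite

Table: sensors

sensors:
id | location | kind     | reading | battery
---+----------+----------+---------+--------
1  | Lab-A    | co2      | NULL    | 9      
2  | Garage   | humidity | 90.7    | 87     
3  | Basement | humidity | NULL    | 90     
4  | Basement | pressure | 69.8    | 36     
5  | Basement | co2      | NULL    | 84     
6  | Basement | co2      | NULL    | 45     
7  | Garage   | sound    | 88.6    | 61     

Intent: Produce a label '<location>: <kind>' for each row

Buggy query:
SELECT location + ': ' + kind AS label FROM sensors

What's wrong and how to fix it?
Bug: '+' is numeric addition; on text columns SQLite converts them to 0 instead of concatenating

Fix: Use the || operator for string concatenation

Corrected query:
SELECT location || ': ' || kind AS label FROM sensors

Result:
label             
------------------
Lab-A: co2        
Garage: humidity  
Basement: humidity
Basement: pressure
Basement: co2     
Basement: co2     
Garage: sound     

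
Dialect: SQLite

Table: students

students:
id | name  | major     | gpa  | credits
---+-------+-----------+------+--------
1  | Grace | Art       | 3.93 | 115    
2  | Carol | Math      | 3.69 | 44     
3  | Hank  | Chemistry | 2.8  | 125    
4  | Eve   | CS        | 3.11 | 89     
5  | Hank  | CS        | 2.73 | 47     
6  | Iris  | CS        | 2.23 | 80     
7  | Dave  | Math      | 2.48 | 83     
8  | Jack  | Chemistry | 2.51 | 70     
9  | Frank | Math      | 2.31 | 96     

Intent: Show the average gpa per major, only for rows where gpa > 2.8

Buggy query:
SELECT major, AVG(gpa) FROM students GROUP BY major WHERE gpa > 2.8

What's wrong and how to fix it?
Bug: Row-level WHERE must come before GROUP BY in the clause order

Fix: Move the WHERE clause before GROUP BY

Corrected query:
SELECT major, AVG(gpa) FROM students WHERE gpa > 2.8 GROUP BY major

Result:
major | AVG(gpa)
------+---------
Art   | 3.93    
CS    | 3.11    
Math  | 3.69    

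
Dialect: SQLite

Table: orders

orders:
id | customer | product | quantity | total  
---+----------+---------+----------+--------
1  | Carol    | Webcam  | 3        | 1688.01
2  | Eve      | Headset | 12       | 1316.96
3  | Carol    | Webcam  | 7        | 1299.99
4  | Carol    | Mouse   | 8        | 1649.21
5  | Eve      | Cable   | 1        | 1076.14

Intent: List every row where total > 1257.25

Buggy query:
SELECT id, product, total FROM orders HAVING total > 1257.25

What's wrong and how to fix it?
Bug: This is a non-aggregate query (no GROUP BY, no aggregates), so in SQLite the HAVING clause is invalid here; a row-level condition belongs in WHERE

Fix: Use WHERE for row-level filtering

Corrected query:
SELECT id, product, total FROM orders WHERE total > 1257.25

Result:
id | product | total  
---+---------+--------
1  | Webcam  | 1688.01
2  | Headset | 1316.96
3  | Webcam  | 1299.99
4  | Mouse   | 1649.21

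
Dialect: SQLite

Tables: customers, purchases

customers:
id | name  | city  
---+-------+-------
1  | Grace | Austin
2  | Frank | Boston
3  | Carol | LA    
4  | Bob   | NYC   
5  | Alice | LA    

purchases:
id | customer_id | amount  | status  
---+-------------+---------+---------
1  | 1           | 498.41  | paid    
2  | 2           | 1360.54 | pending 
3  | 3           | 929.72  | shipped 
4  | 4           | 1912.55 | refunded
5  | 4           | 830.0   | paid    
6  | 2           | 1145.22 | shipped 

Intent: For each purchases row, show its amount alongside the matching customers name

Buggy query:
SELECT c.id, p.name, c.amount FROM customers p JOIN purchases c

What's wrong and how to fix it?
Bug: JOIN with no ON clause produces a cartesian product; every purchases row pairs with every customers row

Fix: Specify the join condition linking the foreign key to the parent id

Corrected query:
SELECT c.id, p.name, c.amount FROM customers p JOIN purchases c ON c.customer_id = p.id

Result:
id | name  | amount 
---+-------+--------
1  | Grace | 498.41 
2  | Frank | 1360.54
3  | Carol | 929.72 
4  | Bob   | 1912.55
5  | Bob   | 830    
6  | Frank | 1145.22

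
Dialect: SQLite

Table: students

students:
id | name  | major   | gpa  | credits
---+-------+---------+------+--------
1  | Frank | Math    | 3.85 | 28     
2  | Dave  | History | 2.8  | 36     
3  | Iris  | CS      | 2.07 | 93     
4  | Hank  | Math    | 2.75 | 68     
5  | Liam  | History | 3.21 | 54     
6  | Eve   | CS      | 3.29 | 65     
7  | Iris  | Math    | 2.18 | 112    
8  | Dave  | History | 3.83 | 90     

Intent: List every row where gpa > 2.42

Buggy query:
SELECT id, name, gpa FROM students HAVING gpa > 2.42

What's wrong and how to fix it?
Bug: HAVING filters the output of aggregation, but this query has no GROUP BY and no aggregate functions, so SQLite rejects it (HAVING clause on a non-aggregate query); the condition here is per row

Fix: Use WHERE for row-level filtering

Corrected query:
SELECT id, name, gpa FROM students WHERE gpa > 2.42

Result:
id | name  | gpa 
---+-------+-----
1  | Frank | 3.85
2  | Dave  | 2.8 
4  | Hank  | 2.75
5  | Liam  | 3.21
6  | Eve   | 3.29
8  | Dave  | 3.83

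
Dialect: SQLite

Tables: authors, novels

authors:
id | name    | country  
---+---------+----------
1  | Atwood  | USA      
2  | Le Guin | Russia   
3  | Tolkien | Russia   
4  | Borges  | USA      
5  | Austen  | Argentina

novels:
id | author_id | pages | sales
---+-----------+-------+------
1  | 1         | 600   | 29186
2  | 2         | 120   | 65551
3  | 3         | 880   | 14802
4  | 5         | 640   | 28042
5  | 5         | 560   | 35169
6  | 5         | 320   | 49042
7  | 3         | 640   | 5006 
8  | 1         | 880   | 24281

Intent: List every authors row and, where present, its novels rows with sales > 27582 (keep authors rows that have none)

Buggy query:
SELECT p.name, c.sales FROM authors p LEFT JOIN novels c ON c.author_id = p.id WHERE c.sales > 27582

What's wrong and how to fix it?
Bug: Filtering c.sales in WHERE discards the NULL rows produced by LEFT JOIN, turning it into an inner join

Fix: Move the right-table condition into the ON clause so unmatched parents are kept

Corrected query:
SELECT p.name, c.sales FROM authors p LEFT JOIN novels c ON c.author_id = p.id AND c.sales > 27582

Result:
name    | sales
--------+------
Atwood  | 29186
Le Guin | 65551
Tolkien | NULL 
Borges  | NULL 
Austen  | 28042
Austen  | 35169
Austen  | 49042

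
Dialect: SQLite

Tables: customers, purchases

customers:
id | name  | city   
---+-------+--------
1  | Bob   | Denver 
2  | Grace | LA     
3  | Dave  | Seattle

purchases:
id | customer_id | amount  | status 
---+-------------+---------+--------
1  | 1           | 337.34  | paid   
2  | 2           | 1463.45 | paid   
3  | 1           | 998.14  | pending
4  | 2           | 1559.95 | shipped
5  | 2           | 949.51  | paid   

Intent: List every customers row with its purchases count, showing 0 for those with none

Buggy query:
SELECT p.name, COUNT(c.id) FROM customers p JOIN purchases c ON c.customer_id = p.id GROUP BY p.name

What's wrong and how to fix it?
Bug: INNER JOIN drops customers rows that have no matching purchases rows

Fix: Switch to LEFT JOIN to retain unmatched parent rows

Corrected query:
SELECT p.name, COUNT(c.id) FROM customers p LEFT JOIN purchases c ON c.customer_id = p.id GROUP BY p.name

Result:
name  | COUNT(c.id)
------+------------
Bob   | 2          
Dave  | 0          
Grace | 3          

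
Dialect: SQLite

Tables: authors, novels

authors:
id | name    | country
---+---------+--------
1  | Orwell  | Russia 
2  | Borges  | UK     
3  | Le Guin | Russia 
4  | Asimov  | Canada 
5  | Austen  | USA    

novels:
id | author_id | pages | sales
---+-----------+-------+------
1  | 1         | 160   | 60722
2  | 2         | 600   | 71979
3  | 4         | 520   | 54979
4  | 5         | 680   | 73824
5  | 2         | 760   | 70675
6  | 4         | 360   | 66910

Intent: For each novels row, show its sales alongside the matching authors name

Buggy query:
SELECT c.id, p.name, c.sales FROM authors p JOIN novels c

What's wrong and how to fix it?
Bug: Missing join condition: each novels row is matched to all authors rows instead of just its own

Fix: Specify the join condition linking the foreign key to the parent id

Corrected query:
SELECT c.id, p.name, c.sales FROM authors p JOIN novels c ON c.author_id = p.id

Result:
id | name   | sales
---+--------+------
1  | Orwell | 60722
2  | Borges | 71979
3  | Asimov | 54979
4  | Austen | 73824
5  | Borges | 70675
6  | Asimov | 66910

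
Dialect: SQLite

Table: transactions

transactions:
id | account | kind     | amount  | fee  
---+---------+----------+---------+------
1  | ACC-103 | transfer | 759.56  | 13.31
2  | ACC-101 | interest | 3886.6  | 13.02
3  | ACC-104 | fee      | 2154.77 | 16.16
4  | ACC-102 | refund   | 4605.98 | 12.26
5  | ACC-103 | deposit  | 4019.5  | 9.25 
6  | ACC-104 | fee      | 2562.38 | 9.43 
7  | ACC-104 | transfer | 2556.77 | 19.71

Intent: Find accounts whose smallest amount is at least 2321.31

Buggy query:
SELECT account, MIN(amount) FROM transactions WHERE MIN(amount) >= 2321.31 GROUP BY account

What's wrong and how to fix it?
Bug: Aggregates like MIN are computed per group after WHERE runs

Fix: Use HAVING for the per-group MIN condition

Corrected query:
SELECT account, MIN(amount) FROM transactions GROUP BY account HAVING MIN(amount) >= 2321.31

Result:
account | MIN(amount)
--------+------------
ACC-101 | 3886.6     
ACC-102 | 4605.98    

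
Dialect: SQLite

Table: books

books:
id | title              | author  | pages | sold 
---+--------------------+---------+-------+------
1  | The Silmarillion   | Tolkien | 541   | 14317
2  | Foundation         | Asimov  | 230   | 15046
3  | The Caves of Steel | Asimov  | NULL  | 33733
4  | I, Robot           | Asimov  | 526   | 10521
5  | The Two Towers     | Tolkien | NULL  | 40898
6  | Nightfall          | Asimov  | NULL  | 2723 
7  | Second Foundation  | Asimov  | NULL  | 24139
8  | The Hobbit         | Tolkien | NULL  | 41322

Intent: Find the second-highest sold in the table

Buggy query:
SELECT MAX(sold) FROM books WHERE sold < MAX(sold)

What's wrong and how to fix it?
Bug: MAX(sold) on the right of the comparison is an aggregate-in-WHERE error

Fix: Put the inner MAX in a scalar subquery

Corrected query:
SELECT MAX(sold) FROM books WHERE sold < (SELECT MAX(sold) FROM books)

Result:
MAX(sold)
---------
40898    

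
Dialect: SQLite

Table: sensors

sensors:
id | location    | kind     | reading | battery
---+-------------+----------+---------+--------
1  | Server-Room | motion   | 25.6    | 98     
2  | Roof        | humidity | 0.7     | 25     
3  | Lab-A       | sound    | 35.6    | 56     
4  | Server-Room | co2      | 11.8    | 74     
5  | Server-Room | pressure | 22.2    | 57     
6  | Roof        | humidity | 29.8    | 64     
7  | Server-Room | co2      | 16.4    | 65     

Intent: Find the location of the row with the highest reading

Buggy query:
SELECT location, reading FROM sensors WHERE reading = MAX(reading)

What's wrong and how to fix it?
Bug: WHERE is evaluated per row; an aggregate over the whole table isn't defined there

Fix: Wrap MAX in a scalar subquery so WHERE compares against a single value

Corrected query:
SELECT location, reading FROM sensors WHERE reading = (SELECT MAX(reading) FROM sensors)

Result:
location | reading
---------+--------
Lab-A    | 35.6   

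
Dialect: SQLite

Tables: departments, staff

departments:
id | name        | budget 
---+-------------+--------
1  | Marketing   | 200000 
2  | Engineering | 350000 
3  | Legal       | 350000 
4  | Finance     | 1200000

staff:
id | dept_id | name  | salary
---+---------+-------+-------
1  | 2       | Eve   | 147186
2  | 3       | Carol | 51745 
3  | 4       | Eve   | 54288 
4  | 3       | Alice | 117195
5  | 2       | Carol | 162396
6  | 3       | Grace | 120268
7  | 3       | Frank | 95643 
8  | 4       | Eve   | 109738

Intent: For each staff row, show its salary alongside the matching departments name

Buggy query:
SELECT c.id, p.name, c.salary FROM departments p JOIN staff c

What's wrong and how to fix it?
Bug: JOIN with no ON clause produces a cartesian product; every staff row pairs with every departments row

Fix: Specify the join condition linking the foreign key to the parent id

Corrected query:
SELECT c.id, p.name, c.salary FROM departments p JOIN staff c ON c.dept_id = p.id

Result:
id | name        | salary
---+-------------+-------
1  | Engineering | 147186
2  | Legal       | 51745 
3  | Finance     | 54288 
4  | Legal       | 117195
5  | Engineering | 162396
6  | Legal       | 120268
7  | Legal       | 95643 
8  | Finance     | 109738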